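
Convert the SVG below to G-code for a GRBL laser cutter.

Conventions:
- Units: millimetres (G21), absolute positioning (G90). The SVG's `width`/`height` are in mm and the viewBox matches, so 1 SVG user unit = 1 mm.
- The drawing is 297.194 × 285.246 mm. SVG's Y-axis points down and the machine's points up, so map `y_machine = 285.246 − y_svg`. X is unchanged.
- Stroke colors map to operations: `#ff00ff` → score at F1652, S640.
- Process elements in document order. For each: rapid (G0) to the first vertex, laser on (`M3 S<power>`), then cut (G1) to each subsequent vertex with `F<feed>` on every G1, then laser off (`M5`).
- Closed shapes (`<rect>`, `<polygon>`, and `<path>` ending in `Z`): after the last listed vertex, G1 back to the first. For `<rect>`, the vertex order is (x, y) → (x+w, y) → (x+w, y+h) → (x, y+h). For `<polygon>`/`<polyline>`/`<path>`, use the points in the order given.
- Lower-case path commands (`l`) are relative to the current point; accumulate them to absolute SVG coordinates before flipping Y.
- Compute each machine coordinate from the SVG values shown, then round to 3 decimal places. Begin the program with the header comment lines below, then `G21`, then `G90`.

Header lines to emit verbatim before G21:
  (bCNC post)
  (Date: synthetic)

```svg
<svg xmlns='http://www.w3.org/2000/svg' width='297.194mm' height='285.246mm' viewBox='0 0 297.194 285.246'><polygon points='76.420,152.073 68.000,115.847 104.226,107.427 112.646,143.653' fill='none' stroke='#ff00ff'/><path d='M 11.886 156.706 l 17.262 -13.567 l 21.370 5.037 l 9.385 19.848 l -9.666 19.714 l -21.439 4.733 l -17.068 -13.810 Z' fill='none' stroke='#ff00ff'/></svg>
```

(bCNC post)
(Date: synthetic)
G21
G90
G0 X76.420 Y133.173
M3 S640
G1 X68.000 Y169.399 F1652
G1 X104.226 Y177.819 F1652
G1 X112.646 Y141.593 F1652
G1 X76.420 Y133.173 F1652
M5
G0 X11.886 Y128.540
M3 S640
G1 X29.148 Y142.107 F1652
G1 X50.518 Y137.070 F1652
G1 X59.903 Y117.222 F1652
G1 X50.237 Y97.508 F1652
G1 X28.798 Y92.775 F1652
G1 X11.730 Y106.585 F1652
G1 X11.886 Y128.540 F1652
M5

1 u = 1 mm; y_m = 285.246 − y.

[1] `<polygon>` regular polygon, #ff00ff→score S640 F1652: (76.420,133.173) → (68.000,169.399) → (104.226,177.819) → (112.646,141.593) → (76.420,133.173) (closed)

[2] `<path>` regular polygon, #ff00ff→score S640 F1652: (11.886,128.540) → (29.148,142.107) → (50.518,137.070) → (59.903,117.222) → (50.237,97.508) → (28.798,92.775) → (11.730,106.585) → (11.886,128.540) (closed)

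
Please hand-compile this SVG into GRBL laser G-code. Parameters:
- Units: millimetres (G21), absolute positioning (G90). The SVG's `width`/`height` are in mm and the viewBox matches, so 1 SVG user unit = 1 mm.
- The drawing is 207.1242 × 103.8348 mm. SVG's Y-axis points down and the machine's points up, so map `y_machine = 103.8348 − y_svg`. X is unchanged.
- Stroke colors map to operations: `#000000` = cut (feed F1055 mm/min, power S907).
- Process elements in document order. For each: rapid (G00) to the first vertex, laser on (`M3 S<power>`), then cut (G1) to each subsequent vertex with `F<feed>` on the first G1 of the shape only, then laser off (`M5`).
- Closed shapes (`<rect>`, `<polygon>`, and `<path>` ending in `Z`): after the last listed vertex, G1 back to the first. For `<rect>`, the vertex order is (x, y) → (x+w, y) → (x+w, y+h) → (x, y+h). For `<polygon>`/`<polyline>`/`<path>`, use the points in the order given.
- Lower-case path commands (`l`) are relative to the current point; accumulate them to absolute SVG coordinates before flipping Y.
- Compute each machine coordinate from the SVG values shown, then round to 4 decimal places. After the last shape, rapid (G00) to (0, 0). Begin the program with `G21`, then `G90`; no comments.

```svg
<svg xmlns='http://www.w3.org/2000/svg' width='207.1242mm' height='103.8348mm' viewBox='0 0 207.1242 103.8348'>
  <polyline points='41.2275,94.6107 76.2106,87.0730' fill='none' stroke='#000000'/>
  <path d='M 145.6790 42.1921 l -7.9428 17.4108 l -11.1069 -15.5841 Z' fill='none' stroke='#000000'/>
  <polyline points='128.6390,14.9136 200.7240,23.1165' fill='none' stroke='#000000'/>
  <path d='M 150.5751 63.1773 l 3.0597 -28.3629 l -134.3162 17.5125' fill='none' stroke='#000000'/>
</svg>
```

Since the viewBox matches the mm dimensions, user units are millimetres directly. The only transform is the Y-flip y_m = 103.8348 − y_svg.

Shape 1 is a line segment drawn with `<polyline>`. Its stroke #000000 means cut at S907, F1055. After flipping Y the toolpath is (41.2275,9.2241) → (76.2106,16.7618).

Shape 2 is a regular polygon drawn with `<path>`. Its stroke #000000 means cut at S907, F1055. After flipping Y the toolpath is (145.6790,61.6427) → (137.7362,44.2319) → (126.6293,59.8160) → (145.6790,61.6427), returning to the start.

Shape 3 is a line segment drawn with `<polyline>`. Its stroke #000000 means cut at S907, F1055. After flipping Y the toolpath is (128.6390,88.9212) → (200.7240,80.7183).

Shape 4 is a open polyline drawn with `<path>`. Its stroke #000000 means cut at S907, F1055. After flipping Y the toolpath is (150.5751,40.6575) → (153.6348,69.0204) → (19.3186,51.5079).

G21
G90
G00 X41.2275 Y9.2241
M3 S907
G1 X76.2106 Y16.7618 F1055
M5
G00 X145.6790 Y61.6427
M3 S907
G1 X137.7362 Y44.2319 F1055
G1 X126.6293 Y59.8160
G1 X145.6790 Y61.6427
M5
G00 X128.6390 Y88.9212
M3 S907
G1 X200.7240 Y80.7183 F1055
M5
G00 X150.5751 Y40.6575
M3 S907
G1 X153.6348 Y69.0204 F1055
G1 X19.3186 Y51.5079
M5
G00 X0.0000 Y0.0000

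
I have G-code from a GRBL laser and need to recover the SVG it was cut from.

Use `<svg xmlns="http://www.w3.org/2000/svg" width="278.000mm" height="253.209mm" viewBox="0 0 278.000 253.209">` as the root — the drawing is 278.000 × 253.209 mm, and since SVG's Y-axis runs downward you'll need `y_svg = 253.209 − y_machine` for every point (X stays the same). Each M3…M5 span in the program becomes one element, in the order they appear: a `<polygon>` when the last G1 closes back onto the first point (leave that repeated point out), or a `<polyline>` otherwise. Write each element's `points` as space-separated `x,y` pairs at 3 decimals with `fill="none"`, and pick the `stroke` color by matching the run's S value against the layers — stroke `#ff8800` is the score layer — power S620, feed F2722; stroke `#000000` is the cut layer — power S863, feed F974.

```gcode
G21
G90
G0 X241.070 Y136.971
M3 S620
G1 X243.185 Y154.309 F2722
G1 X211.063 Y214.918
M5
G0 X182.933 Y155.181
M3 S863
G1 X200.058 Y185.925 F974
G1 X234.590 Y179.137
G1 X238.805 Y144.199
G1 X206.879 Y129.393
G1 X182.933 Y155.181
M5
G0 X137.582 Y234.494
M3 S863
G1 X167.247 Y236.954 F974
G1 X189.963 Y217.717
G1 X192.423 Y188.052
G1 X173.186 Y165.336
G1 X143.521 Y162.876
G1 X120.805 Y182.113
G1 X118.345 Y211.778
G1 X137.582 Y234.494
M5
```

Each laser-on run becomes one SVG element. Flip Y back into SVG space with y_svg = 253.209 − y_machine.

Run 1: S620 ⇒ score layer `#ff8800`. The run is open, so emit a `<polyline>` with points (Y-flipped): 241.070,116.238 243.185,98.900 211.063,38.291.

Run 2: the run's S863 means `#000000` (cut). The run returns to its start, so emit a `<polygon>` with points (Y-flipped): 182.933,98.028 200.058,67.284 234.590,74.072 238.805,109.010 206.879,123.816.

Run 3: the run's S863 means `#000000` (cut). The run returns to its start, so emit a `<polygon>` with points (Y-flipped): 137.582,18.715 167.247,16.255 189.963,35.492 192.423,65.157 173.186,87.873 143.521,90.333 120.805,71.096 118.345,41.431.

<svg xmlns="http://www.w3.org/2000/svg" width="278.000mm" height="253.209mm" viewBox="0 0 278.000 253.209">
  <polyline points="241.070,116.238 243.185,98.900 211.063,38.291" fill="none" stroke="#ff8800"/>
  <polygon points="182.933,98.028 200.058,67.284 234.590,74.072 238.805,109.010 206.879,123.816" fill="none" stroke="#000000"/>
  <polygon points="137.582,18.715 167.247,16.255 189.963,35.492 192.423,65.157 173.186,87.873 143.521,90.333 120.805,71.096 118.345,41.431" fill="none" stroke="#000000"/>
</svg>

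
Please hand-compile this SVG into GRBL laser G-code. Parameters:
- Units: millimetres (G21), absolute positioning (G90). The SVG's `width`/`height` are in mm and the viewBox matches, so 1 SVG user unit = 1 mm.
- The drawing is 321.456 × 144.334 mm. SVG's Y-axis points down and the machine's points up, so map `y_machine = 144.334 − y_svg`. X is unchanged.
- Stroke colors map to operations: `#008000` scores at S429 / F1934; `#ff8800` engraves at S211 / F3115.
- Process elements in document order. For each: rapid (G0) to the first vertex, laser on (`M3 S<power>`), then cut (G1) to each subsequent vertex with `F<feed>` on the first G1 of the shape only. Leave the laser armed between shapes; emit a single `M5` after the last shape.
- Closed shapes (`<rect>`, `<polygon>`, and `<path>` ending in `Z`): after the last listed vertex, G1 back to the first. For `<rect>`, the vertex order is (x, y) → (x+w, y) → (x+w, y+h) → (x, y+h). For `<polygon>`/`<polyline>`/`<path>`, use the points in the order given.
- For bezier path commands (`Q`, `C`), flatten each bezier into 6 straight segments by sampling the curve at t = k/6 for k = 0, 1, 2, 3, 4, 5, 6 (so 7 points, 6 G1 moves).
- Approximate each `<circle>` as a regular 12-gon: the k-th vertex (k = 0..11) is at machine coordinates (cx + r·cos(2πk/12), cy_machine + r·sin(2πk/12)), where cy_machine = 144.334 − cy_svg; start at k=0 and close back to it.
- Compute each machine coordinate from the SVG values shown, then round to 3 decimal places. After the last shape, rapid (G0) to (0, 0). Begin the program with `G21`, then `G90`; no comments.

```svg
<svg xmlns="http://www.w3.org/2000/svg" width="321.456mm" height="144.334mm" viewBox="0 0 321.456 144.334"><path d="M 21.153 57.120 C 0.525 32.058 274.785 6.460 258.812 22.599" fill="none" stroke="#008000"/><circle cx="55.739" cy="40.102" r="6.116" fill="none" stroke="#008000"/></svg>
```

viewBox `0 0 321.456 144.334` with mm width/height → 1 unit = 1 mm. Flip: y_m = 144.334 − y_svg.

**Shape 1** — `<path>` cubic bezier, stroke `#008000` → score (S429, F1934). Control points (SVG): P0=(21.153,57.120), P1=(0.525,32.058), P2=(274.785,6.460), P3=(258.812,22.599); sampled at t=k/6. Machine vertices: (21.153,87.214) → (32.704,99.594) → (77.150,110.889) → (138.237,119.925) → (199.712,125.527) → (245.321,126.522) → (258.812,121.735). Open path.

**Shape 2** — `<circle>` circle, stroke `#008000` → score (S429, F1934). Machine vertices: (61.855,104.232) → (61.036,107.290) → (58.797,109.529) → (55.739,110.348) → (52.681,109.529) → (50.442,107.290) → (49.623,104.232) → (50.442,101.174) → (52.681,98.935) → (55.739,98.116) → (58.797,98.935) → (61.036,101.174) → (61.855,104.232). Closed: final G1 returns to the first vertex.

G21
G90
G0 X21.153 Y87.214
M3 S429
G1 X32.704 Y99.594 F1934
G1 X77.150 Y110.889
G1 X138.237 Y119.925
G1 X199.712 Y125.527
G1 X245.321 Y126.522
G1 X258.812 Y121.735
G0 X61.855 Y104.232
M3 S429
G1 X61.036 Y107.290 F1934
G1 X58.797 Y109.529
G1 X55.739 Y110.348
G1 X52.681 Y109.529
G1 X50.442 Y107.290
G1 X49.623 Y104.232
G1 X50.442 Y101.174
G1 X52.681 Y98.935
G1 X55.739 Y98.116
G1 X58.797 Y98.935
G1 X61.036 Y101.174
G1 X61.855 Y104.232
M5
G0 X0.000 Y0.000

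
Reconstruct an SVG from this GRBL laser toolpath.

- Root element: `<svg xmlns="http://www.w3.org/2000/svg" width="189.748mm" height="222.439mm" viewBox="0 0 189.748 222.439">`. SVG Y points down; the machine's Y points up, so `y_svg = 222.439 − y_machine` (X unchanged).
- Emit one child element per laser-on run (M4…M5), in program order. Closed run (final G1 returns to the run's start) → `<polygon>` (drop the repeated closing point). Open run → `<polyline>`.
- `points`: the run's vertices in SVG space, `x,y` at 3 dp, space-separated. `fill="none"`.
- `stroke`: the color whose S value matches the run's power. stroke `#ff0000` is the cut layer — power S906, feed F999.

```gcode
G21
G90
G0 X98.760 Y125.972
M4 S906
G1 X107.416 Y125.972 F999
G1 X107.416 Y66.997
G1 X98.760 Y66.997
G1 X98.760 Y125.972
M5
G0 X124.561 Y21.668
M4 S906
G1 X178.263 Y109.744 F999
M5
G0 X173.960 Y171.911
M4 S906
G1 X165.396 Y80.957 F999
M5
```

y_svg = 222.439 − y_m. Every run uses S906, so all elements get stroke `#ff0000` (cut).

[1] closed run; points: 98.760,96.467 107.416,96.467 107.416,155.442 98.760,155.442

[2] open run; points: 124.561,200.771 178.263,112.695

[3] open run; points: 173.960,50.528 165.396,141.482

<svg xmlns="http://www.w3.org/2000/svg" width="189.748mm" height="222.439mm" viewBox="0 0 189.748 222.439">
  <polygon points="98.760,96.467 107.416,96.467 107.416,155.442 98.760,155.442" fill="none" stroke="#ff0000"/>
  <polyline points="124.561,200.771 178.263,112.695" fill="none" stroke="#ff0000"/>
  <polyline points="173.960,50.528 165.396,141.482" fill="none" stroke="#ff0000"/>
</svg>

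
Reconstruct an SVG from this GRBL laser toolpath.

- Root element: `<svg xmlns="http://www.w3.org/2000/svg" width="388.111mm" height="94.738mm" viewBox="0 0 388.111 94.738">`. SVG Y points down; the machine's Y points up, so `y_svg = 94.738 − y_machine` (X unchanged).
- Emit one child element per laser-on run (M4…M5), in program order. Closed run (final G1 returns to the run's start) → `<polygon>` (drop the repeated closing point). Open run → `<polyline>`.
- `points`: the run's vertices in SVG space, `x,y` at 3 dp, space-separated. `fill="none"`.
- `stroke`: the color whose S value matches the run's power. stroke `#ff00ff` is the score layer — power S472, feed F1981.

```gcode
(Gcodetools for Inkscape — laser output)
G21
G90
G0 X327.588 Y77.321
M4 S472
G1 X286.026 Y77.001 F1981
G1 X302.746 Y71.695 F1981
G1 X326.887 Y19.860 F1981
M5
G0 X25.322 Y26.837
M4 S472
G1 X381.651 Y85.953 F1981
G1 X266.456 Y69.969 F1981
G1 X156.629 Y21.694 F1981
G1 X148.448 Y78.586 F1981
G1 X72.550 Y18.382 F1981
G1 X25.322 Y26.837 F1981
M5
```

<svg xmlns="http://www.w3.org/2000/svg" width="388.111mm" height="94.738mm" viewBox="0 0 388.111 94.738">
  <polyline points="327.588,17.417 286.026,17.737 302.746,23.043 326.887,74.878" fill="none" stroke="#ff00ff"/>
  <polygon points="25.322,67.901 381.651,8.785 266.456,24.769 156.629,73.044 148.448,16.152 72.550,76.356" fill="none" stroke="#ff00ff"/>
</svg>

y_svg = 94.738 − y_m. Every run uses S472, so all elements get stroke `#ff00ff` (score).

[1] open run; points: 327.588,17.417 286.026,17.737 302.746,23.043 326.887,74.878

[2] closed run; points: 25.322,67.901 381.651,8.785 266.456,24.769 156.629,73.044 148.448,16.152 72.550,76.356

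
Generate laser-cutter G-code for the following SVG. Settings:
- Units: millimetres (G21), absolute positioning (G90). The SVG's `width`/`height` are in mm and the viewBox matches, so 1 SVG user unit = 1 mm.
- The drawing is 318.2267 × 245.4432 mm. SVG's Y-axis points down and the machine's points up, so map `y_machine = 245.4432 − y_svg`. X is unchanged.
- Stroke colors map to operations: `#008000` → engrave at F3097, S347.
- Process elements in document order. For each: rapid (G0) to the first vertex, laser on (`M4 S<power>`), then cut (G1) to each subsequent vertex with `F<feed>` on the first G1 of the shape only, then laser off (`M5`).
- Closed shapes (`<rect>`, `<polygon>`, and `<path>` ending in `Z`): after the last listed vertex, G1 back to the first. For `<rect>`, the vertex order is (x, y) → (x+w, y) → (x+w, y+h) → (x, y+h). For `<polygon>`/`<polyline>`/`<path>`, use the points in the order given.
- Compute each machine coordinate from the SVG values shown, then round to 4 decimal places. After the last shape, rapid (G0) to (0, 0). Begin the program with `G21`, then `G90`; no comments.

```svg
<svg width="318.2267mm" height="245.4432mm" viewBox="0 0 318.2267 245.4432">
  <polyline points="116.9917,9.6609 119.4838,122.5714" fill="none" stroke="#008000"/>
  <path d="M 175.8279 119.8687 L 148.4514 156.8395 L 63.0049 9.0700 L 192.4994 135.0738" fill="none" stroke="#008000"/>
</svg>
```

G21
G90
G0 X116.9917 Y235.7823
M4 S347
G1 X119.4838 Y122.8718 F3097
M5
G0 X175.8279 Y125.5745
M4 S347
G1 X148.4514 Y88.6037 F3097
G1 X63.0049 Y236.3732
G1 X192.4994 Y110.3694
M5
G0 X0.0000 Y0.0000

Since the viewBox matches the mm dimensions, user units are millimetres directly. The only transform is the Y-flip y_m = 245.4432 − y_svg.

Shape 1 is a line segment drawn with `<polyline>`. Its stroke #008000 means engrave at S347, F3097. After flipping Y the toolpath is (116.9917,235.7823) → (119.4838,122.8718).

Shape 2 is a open polyline drawn with `<path>`. Its stroke #008000 means engrave at S347, F3097. After flipping Y the toolpath is (175.8279,125.5745) → (148.4514,88.6037) → (63.0049,236.3732) → (192.4994,110.3694).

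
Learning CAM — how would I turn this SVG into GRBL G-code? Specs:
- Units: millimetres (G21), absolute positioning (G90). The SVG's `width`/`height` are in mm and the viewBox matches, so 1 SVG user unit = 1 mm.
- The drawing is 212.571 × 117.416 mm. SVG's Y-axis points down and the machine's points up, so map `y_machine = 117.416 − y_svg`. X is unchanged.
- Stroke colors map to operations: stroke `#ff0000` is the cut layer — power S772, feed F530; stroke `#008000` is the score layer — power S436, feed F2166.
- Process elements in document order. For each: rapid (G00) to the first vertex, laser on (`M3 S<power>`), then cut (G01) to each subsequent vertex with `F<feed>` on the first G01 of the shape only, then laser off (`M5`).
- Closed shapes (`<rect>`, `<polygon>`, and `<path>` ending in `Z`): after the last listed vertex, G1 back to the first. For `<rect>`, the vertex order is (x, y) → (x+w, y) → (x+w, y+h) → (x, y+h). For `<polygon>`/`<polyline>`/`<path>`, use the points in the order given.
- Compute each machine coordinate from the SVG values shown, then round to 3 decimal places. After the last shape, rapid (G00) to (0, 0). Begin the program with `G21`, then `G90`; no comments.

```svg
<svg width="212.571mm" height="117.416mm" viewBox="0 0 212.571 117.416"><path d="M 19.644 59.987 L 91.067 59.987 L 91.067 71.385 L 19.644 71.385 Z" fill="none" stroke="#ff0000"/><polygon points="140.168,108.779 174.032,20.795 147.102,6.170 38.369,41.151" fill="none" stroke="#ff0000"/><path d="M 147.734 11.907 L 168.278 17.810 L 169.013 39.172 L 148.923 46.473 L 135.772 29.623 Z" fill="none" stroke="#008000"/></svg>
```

1 u = 1 mm; y_m = 117.416 − y.

[1] `<path>` rectangle, #ff0000→cut S772 F530: (19.644,57.429) → (91.067,57.429) → (91.067,46.031) → (19.644,46.031) → (19.644,57.429) (closed)

[2] `<polygon>` closed polygon, #ff0000→cut S772 F530: (140.168,8.637) → (174.032,96.621) → (147.102,111.246) → (38.369,76.265) → (140.168,8.637) (closed)

[3] `<path>` regular polygon, #008000→score S436 F2166: (147.734,105.509) → (168.278,99.606) → (169.013,78.244) → (148.923,70.943) → (135.772,87.793) → (147.734,105.509) (closed)

G21
G90
G00 X19.644 Y57.429
M3 S772
G01 X91.067 Y57.429 F530
G01 X91.067 Y46.031
G01 X19.644 Y46.031
G01 X19.644 Y57.429
M5
G00 X140.168 Y8.637
M3 S772
G01 X174.032 Y96.621 F530
G01 X147.102 Y111.246
G01 X38.369 Y76.265
G01 X140.168 Y8.637
M5
G00 X147.734 Y105.509
M3 S436
G01 X168.278 Y99.606 F2166
G01 X169.013 Y78.244
G01 X148.923 Y70.943
G01 X135.772 Y87.793
G01 X147.734 Y105.509
M5
G00 X0.000 Y0.000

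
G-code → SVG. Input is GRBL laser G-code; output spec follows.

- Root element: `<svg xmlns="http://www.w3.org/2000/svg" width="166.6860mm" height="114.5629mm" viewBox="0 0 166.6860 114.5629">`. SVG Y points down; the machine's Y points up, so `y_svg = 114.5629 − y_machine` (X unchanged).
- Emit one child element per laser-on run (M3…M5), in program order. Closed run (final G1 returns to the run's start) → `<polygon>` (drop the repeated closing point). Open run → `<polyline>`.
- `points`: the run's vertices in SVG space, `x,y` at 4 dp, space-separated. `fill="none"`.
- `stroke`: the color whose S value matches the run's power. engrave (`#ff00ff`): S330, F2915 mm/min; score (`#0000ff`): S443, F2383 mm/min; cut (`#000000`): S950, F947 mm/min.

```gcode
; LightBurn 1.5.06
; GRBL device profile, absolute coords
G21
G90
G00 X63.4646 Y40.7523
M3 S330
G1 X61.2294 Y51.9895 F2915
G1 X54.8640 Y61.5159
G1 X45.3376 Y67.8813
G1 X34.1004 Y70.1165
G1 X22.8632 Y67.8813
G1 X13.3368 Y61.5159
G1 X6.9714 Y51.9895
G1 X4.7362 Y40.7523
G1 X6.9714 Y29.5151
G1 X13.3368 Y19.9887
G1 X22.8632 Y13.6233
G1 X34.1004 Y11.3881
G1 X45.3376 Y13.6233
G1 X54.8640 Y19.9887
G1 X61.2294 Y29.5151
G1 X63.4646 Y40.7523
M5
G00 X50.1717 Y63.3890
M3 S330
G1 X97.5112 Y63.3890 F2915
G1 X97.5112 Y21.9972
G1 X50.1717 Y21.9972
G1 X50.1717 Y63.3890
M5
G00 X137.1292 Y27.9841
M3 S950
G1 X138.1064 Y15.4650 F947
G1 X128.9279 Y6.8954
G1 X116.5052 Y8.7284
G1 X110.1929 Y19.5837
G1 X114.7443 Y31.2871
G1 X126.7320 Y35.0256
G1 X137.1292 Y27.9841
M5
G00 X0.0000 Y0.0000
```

y_svg = 114.5629 − y_m.

[1] S330→`#ff00ff` (engrave); closed run; points: 63.4646,73.8106 61.2294,62.5734 54.8640,53.0470 45.3376,46.6816 34.1004,44.4464 22.8632,46.6816 13.3368,53.0470 6.9714,62.5734 4.7362,73.8106 6.9714,85.0478 13.3368,94.5742 22.8632,100.9396 34.1004,103.1748 45.3376,100.9396 54.8640,94.5742 61.2294,85.0478

[2] S330→`#ff00ff` (engrave); closed run; points: 50.1717,51.1739 97.5112,51.1739 97.5112,92.5657 50.1717,92.5657

[3] S950→`#000000` (cut); closed run; points: 137.1292,86.5788 138.1064,99.0979 128.9279,107.6675 116.5052,105.8345 110.1929,94.9792 114.7443,83.2758 126.7320,79.5373

<svg xmlns="http://www.w3.org/2000/svg" width="166.6860mm" height="114.5629mm" viewBox="0 0 166.6860 114.5629">
  <polygon points="63.4646,73.8106 61.2294,62.5734 54.8640,53.0470 45.3376,46.6816 34.1004,44.4464 22.8632,46.6816 13.3368,53.0470 6.9714,62.5734 4.7362,73.8106 6.9714,85.0478 13.3368,94.5742 22.8632,100.9396 34.1004,103.1748 45.3376,100.9396 54.8640,94.5742 61.2294,85.0478" fill="none" stroke="#ff00ff"/>
  <polygon points="50.1717,51.1739 97.5112,51.1739 97.5112,92.5657 50.1717,92.5657" fill="none" stroke="#ff00ff"/>
  <polygon points="137.1292,86.5788 138.1064,99.0979 128.9279,107.6675 116.5052,105.8345 110.1929,94.9792 114.7443,83.2758 126.7320,79.5373" fill="none" stroke="#000000"/>
</svg>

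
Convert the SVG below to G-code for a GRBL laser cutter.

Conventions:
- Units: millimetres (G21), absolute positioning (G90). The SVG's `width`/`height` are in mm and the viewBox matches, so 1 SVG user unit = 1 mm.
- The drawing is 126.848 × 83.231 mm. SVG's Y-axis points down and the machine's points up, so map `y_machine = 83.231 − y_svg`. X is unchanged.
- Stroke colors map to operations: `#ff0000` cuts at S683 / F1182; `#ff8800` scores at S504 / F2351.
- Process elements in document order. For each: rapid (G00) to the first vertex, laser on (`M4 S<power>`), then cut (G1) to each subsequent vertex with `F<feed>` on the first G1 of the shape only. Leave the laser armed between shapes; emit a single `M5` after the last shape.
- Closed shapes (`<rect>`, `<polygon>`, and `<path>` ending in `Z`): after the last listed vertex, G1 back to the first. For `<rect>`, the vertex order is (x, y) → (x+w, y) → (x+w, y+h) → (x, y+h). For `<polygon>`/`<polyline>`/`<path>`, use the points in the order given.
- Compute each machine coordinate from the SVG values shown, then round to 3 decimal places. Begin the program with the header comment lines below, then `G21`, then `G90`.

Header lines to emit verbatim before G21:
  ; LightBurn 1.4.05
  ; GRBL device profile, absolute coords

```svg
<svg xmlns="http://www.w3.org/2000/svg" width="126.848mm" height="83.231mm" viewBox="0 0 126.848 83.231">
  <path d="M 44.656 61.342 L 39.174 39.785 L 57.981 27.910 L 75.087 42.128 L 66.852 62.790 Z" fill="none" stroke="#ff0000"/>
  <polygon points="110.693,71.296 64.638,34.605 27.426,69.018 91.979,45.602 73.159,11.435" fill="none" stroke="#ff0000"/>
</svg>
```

Since the viewBox matches the mm dimensions, user units are millimetres directly. The only transform is the Y-flip y_m = 83.231 − y_svg.

Shape 1 is a regular polygon drawn with `<path>`. Its stroke #ff0000 means cut at S683, F1182. After flipping Y the toolpath is (44.656,21.889) → (39.174,43.446) → (57.981,55.321) → (75.087,41.103) → (66.852,20.441) → (44.656,21.889), returning to the start.

Shape 2 is a closed polygon drawn with `<polygon>`. Its stroke #ff0000 means cut at S683, F1182. After flipping Y the toolpath is (110.693,11.935) → (64.638,48.626) → (27.426,14.213) → (91.979,37.629) → (73.159,71.796) → (110.693,11.935), returning to the start.

; LightBurn 1.4.05
; GRBL device profile, absolute coords
G21
G90
G00 X44.656 Y21.889
M4 S683
G1 X39.174 Y43.446 F1182
G1 X57.981 Y55.321
G1 X75.087 Y41.103
G1 X66.852 Y20.441
G1 X44.656 Y21.889
G00 X110.693 Y11.935
M4 S683
G1 X64.638 Y48.626 F1182
G1 X27.426 Y14.213
G1 X91.979 Y37.629
G1 X73.159 Y71.796
G1 X110.693 Y11.935
M5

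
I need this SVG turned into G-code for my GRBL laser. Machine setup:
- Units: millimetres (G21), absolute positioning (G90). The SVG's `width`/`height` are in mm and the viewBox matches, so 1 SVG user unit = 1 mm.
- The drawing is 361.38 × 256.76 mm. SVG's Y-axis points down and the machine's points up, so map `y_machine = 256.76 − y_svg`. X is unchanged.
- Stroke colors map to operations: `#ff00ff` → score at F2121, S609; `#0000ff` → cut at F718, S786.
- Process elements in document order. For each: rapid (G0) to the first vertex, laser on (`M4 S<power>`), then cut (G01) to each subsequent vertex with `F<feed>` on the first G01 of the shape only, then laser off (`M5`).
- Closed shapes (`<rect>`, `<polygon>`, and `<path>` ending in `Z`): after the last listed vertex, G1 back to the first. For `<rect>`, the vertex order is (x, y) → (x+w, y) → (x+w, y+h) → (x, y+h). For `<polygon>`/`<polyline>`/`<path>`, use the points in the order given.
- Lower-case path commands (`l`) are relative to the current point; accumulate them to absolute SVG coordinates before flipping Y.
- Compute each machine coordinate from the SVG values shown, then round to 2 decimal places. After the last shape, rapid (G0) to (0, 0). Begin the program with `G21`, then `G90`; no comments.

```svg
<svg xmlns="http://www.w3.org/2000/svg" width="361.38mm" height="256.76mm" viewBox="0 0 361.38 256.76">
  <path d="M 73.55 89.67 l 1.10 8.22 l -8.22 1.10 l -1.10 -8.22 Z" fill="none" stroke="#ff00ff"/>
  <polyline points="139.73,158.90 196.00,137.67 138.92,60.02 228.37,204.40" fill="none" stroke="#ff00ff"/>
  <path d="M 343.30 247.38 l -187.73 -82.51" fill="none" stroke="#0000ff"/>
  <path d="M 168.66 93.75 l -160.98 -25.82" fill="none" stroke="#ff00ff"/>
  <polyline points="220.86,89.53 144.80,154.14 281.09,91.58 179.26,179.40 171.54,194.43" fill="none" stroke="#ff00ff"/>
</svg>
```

viewBox `0 0 361.38 256.76` with mm width/height → 1 unit = 1 mm. Flip: y_m = 256.76 − y_svg.

**Shape 1** — `<path>` regular polygon, stroke `#ff00ff` → score (S609, F2121). Machine vertices: (73.55,167.09) → (74.65,158.87) → (66.43,157.77) → (65.33,165.99) → (73.55,167.09). Closed: final G1 returns to the first vertex.

**Shape 2** — `<polyline>` open polyline, stroke `#ff00ff` → score (S609, F2121). Machine vertices: (139.73,97.86) → (196.00,119.09) → (138.92,196.74) → (228.37,52.36). Open path.

**Shape 3** — `<path>` line segment, stroke `#0000ff` → cut (S786, F718). Machine vertices: (343.30,9.38) → (155.57,91.89). Open path.

**Shape 4** — `<path>` line segment, stroke `#ff00ff` → score (S609, F2121). Machine vertices: (168.66,163.01) → (7.68,188.83). Open path.

**Shape 5** — `<polyline>` open polyline, stroke `#ff00ff` → score (S609, F2121). Machine vertices: (220.86,167.23) → (144.80,102.62) → (281.09,165.18) → (179.26,77.36) → (171.54,62.33). Open path.

G21
G90
G0 X73.55 Y167.09
M4 S609
G01 X74.65 Y158.87 F2121
G01 X66.43 Y157.77
G01 X65.33 Y165.99
G01 X73.55 Y167.09
M5
G0 X139.73 Y97.86
M4 S609
G01 X196.00 Y119.09 F2121
G01 X138.92 Y196.74
G01 X228.37 Y52.36
M5
G0 X343.30 Y9.38
M4 S786
G01 X155.57 Y91.89 F718
M5
G0 X168.66 Y163.01
M4 S609
G01 X7.68 Y188.83 F2121
M5
G0 X220.86 Y167.23
M4 S609
G01 X144.80 Y102.62 F2121
G01 X281.09 Y165.18
G01 X179.26 Y77.36
G01 X171.54 Y62.33
M5
G0 X0.00 Y0.00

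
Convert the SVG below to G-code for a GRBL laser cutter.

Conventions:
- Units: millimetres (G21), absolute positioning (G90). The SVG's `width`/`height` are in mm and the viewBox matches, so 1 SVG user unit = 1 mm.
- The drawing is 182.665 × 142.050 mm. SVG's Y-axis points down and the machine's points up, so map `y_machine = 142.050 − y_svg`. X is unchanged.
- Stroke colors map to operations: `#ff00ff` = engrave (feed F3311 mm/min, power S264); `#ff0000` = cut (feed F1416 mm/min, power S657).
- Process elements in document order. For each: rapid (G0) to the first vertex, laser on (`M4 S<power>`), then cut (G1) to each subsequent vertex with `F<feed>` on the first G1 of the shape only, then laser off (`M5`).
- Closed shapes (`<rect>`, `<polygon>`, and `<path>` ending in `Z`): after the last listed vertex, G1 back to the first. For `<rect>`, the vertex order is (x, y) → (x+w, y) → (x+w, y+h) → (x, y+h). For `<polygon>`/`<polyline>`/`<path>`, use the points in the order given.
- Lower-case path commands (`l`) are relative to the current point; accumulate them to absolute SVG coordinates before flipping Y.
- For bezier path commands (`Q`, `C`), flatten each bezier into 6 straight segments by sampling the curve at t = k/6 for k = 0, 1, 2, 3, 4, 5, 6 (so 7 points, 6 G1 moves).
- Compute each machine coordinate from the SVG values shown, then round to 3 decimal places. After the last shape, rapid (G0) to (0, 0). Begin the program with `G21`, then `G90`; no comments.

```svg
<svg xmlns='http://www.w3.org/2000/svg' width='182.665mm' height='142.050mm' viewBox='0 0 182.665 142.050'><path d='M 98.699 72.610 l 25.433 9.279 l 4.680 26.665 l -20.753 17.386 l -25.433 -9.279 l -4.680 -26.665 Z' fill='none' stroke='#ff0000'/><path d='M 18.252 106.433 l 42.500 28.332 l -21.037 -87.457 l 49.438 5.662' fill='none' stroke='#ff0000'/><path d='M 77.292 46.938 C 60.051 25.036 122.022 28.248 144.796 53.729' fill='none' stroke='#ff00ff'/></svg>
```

G21
G90
G0 X98.699 Y69.440
M4 S657
G1 X124.132 Y60.161 F1416
G1 X128.812 Y33.496
G1 X108.059 Y16.110
G1 X82.626 Y25.389
G1 X77.946 Y52.054
G1 X98.699 Y69.440
M5
G0 X18.252 Y35.617
M4 S657
G1 X60.752 Y7.285 F1416
G1 X39.715 Y94.742
G1 X89.153 Y89.080
M5
G0 X77.292 Y95.112
M4 S264
G1 X74.724 Y103.983 F3311
G1 X82.069 Y108.748
G1 X96.038 Y109.485
G1 X113.342 Y106.274
G1 X130.691 Y99.193
G1 X144.796 Y88.321
M5
G0 X0.000 Y0.000

Since the viewBox matches the mm dimensions, user units are millimetres directly. The only transform is the Y-flip y_m = 142.050 − y_svg.

Shape 1 is a regular polygon drawn with `<path>`. Its stroke #ff0000 means cut at S657, F1416. After flipping Y the toolpath is (98.699,69.440) → (124.132,60.161) → (128.812,33.496) → (108.059,16.110) → (82.626,25.389) → (77.946,52.054) → (98.699,69.440), returning to the start.

Shape 2 is a open polyline drawn with `<path>`. Its stroke #ff0000 means cut at S657, F1416. After flipping Y the toolpath is (18.252,35.617) → (60.752,7.285) → (39.715,94.742) → (89.153,89.080).

Shape 3 is a cubic bezier drawn with `<path>`. Its stroke #ff00ff means engrave at S264, F3311. After flipping Y the toolpath is (77.292,95.112) → (74.724,103.983) → (82.069,108.748) → (96.038,109.485) → (113.342,106.274) → (130.691,99.193) → (144.796,88.321).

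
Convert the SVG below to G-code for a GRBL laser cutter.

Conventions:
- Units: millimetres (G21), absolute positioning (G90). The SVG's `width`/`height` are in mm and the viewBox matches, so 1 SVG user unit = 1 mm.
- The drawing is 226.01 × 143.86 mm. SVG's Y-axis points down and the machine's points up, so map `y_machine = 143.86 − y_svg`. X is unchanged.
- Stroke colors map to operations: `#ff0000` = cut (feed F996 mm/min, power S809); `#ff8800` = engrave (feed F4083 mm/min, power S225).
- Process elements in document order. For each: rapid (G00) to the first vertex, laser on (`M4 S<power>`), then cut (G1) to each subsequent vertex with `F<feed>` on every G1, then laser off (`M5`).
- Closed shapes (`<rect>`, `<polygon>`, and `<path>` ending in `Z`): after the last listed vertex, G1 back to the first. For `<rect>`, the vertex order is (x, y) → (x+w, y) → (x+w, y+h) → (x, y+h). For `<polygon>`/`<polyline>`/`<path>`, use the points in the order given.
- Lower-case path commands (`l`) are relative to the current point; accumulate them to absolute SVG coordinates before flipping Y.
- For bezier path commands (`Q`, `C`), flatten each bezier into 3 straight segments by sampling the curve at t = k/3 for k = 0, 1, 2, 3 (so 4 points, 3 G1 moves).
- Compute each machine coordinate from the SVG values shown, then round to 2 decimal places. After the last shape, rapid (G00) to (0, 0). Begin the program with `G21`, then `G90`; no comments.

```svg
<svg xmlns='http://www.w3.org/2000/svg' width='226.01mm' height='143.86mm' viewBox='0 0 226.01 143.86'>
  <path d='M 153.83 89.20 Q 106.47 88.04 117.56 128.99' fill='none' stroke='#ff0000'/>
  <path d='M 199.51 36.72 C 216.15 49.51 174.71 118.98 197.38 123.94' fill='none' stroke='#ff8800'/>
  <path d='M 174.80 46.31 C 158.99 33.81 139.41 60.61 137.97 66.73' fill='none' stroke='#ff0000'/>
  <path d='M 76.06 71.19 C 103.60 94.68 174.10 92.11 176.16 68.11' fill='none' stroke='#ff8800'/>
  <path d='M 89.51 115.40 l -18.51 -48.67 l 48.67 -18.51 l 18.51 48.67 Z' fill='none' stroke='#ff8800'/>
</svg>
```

G21
G90
G00 X153.83 Y54.66
M4 S809
G1 X128.75 Y50.75 F996
G1 X116.66 Y37.49 F996
G1 X117.56 Y14.87 F996
M5
G00 X199.51 Y107.14
M4 S225
G1 X201.32 Y79.95 F4083
G1 X191.55 Y41.89 F4083
G1 X197.38 Y19.92 F4083
M5
G00 X174.80 Y97.55
M4 S809
G1 X158.54 Y99.17 F996
G1 X144.65 Y87.92 F996
G1 X137.97 Y77.13 F996
M5
G00 X76.06 Y72.67
M4 S225
G1 X113.79 Y57.70 F4083
G1 X155.41 Y59.06 F4083
G1 X176.16 Y75.75 F4083
M5
G00 X89.51 Y28.46
M4 S225
G1 X71.00 Y77.13 F4083
G1 X119.67 Y95.64 F4083
G1 X138.18 Y46.97 F4083
G1 X89.51 Y28.46 F4083
M5
G00 X0.00 Y0.00

1 u = 1 mm; y_m = 143.86 − y.

[1] `<path>` quadratic bezier, #ff0000→cut S809 F996: (153.83,54.66) → (128.75,50.75) → (116.66,37.49) → (117.56,14.87)

[2] `<path>` cubic bezier, #ff8800→engrave S225 F4083: (199.51,107.14) → (201.32,79.95) → (191.55,41.89) → (197.38,19.92)

[3] `<path>` cubic bezier, #ff0000→cut S809 F996: (174.80,97.55) → (158.54,99.17) → (144.65,87.92) → (137.97,77.13)

[4] `<path>` cubic bezier, #ff8800→engrave S225 F4083: (76.06,72.67) → (113.79,57.70) → (155.41,59.06) → (176.16,75.75)

[5] `<path>` regular polygon, #ff8800→engrave S225 F4083: (89.51,28.46) → (71.00,77.13) → (119.67,95.64) → (138.18,46.97) → (89.51,28.46) (closed)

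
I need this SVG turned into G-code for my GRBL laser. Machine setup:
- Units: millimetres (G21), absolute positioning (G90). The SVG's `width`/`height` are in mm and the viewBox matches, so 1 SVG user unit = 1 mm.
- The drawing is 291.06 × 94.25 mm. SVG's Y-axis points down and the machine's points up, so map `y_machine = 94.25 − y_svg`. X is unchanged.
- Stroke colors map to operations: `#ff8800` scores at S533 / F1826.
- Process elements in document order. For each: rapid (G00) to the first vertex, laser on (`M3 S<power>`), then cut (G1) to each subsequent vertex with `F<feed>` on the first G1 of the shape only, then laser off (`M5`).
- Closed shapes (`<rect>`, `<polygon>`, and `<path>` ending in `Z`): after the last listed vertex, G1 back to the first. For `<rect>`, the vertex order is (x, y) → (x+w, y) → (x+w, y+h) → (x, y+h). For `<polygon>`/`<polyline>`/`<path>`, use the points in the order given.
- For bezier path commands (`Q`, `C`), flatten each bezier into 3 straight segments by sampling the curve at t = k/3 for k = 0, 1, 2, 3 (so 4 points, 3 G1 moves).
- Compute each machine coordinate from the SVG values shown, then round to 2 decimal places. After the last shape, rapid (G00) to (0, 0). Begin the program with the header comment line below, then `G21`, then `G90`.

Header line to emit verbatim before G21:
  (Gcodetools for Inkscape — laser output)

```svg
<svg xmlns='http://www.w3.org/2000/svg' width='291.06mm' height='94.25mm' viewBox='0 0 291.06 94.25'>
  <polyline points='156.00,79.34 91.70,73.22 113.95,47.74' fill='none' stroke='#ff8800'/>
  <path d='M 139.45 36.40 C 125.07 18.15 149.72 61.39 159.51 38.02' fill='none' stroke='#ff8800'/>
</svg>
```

1 u = 1 mm; y_m = 94.25 − y.

[1] `<polyline>` open polyline, #ff8800→score S533 F1826: (156.00,14.91) → (91.70,21.03) → (113.95,46.51)

[2] `<path>` cubic bezier, #ff8800→score S533 F1826: (139.45,57.85) → (136.08,60.35) → (146.76,50.32) → (159.51,56.23)

(Gcodetools for Inkscape — laser output)
G21
G90
G00 X156.00 Y14.91
M3 S533
G1 X91.70 Y21.03 F1826
G1 X113.95 Y46.51
M5
G00 X139.45 Y57.85
M3 S533
G1 X136.08 Y60.35 F1826
G1 X146.76 Y50.32
G1 X159.51 Y56.23
M5
G00 X0.00 Y0.00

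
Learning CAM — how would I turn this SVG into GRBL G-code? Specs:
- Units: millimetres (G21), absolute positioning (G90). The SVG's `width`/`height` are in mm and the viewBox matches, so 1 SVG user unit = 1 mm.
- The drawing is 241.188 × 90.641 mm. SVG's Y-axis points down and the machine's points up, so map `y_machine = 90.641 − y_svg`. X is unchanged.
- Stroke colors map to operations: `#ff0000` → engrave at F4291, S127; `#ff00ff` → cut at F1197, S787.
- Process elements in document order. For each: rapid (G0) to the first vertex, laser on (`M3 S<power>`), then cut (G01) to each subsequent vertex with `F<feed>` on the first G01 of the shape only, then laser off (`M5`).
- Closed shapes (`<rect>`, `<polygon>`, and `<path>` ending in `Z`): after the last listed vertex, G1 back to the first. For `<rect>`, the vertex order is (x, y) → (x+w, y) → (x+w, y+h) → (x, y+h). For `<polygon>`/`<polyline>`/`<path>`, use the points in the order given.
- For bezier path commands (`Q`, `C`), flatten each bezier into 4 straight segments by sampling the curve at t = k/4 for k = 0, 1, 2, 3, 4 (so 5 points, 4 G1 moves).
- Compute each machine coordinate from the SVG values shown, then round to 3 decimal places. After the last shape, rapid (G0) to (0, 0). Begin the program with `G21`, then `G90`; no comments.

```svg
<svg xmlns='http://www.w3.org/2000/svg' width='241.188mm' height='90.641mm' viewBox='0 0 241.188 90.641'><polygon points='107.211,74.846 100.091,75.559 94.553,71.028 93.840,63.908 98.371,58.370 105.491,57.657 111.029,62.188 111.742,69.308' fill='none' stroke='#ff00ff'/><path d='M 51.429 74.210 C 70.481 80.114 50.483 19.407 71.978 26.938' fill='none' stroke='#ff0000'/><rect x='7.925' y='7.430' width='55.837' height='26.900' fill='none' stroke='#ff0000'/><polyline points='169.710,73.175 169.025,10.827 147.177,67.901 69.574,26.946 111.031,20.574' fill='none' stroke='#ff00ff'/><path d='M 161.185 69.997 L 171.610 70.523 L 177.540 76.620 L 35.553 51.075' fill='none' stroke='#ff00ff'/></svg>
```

viewBox `0 0 241.188 90.641` with mm width/height → 1 unit = 1 mm. Flip: y_m = 90.641 − y_svg.

**Shape 1** — `<polygon>` regular polygon, stroke `#ff00ff` → cut (S787, F1197). Machine vertices: (107.211,15.795) → (100.091,15.082) → (94.553,19.613) → (93.840,26.733) → (98.371,32.271) → (105.491,32.984) → (111.029,28.453) → (111.742,21.333) → (107.211,15.795). Closed: final G1 returns to the first vertex.

**Shape 2** — `<path>` cubic bezier, stroke `#ff0000` → engrave (S127, F4291). Control points (SVG): P0=(51.429,74.210), P1=(70.481,80.114), P2=(50.483,19.407), P3=(71.978,26.938); sampled at t=k/4. Machine vertices: (51.429,16.431) → (59.655,22.386) → (60.787,40.677) → (62.378,58.664) → (71.978,63.703). Open path.

**Shape 3** — `<rect>` rectangle, stroke `#ff0000` → engrave (S127, F4291). Machine vertices: (7.925,83.211) → (63.762,83.211) → (63.762,56.311) → (7.925,56.311) → (7.925,83.211). Closed: final G1 returns to the first vertex.

**Shape 4** — `<polyline>` open polyline, stroke `#ff00ff` → cut (S787, F1197). Machine vertices: (169.710,17.466) → (169.025,79.814) → (147.177,22.740) → (69.574,63.695) → (111.031,70.067). Open path.

**Shape 5** — `<path>` open polyline, stroke `#ff00ff` → cut (S787, F1197). Machine vertices: (161.185,20.644) → (171.610,20.118) → (177.540,14.021) → (35.553,39.566). Open path.

G21
G90
G0 X107.211 Y15.795
M3 S787
G01 X100.091 Y15.082 F1197
G01 X94.553 Y19.613
G01 X93.840 Y26.733
G01 X98.371 Y32.271
G01 X105.491 Y32.984
G01 X111.029 Y28.453
G01 X111.742 Y21.333
G01 X107.211 Y15.795
M5
G0 X51.429 Y16.431
M3 S127
G01 X59.655 Y22.386 F4291
G01 X60.787 Y40.677
G01 X62.378 Y58.664
G01 X71.978 Y63.703
M5
G0 X7.925 Y83.211
M3 S127
G01 X63.762 Y83.211 F4291
G01 X63.762 Y56.311
G01 X7.925 Y56.311
G01 X7.925 Y83.211
M5
G0 X169.710 Y17.466
M3 S787
G01 X169.025 Y79.814 F1197
G01 X147.177 Y22.740
G01 X69.574 Y63.695
G01 X111.031 Y70.067
M5
G0 X161.185 Y20.644
M3 S787
G01 X171.610 Y20.118 F1197
G01 X177.540 Y14.021
G01 X35.553 Y39.566
M5
G0 X0.000 Y0.000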